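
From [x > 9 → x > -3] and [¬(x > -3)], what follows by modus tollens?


Modus tollens: from (P → Q) and ¬Q, infer ¬P.
Q = 'x > -3' is denied; since P → Q, P must also fail.

Not (x > 9).


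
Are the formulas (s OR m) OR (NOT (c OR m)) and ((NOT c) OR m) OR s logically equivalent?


Compare truth tables:
c | m | s | φ | ψ
-----------------
F | F | F | T | T
T | F | F | F | F
F | T | F | T | T
T | T | F | T | T
F | F | T | T | T
T | F | T | T | T
F | T | T | T | T
T | T | T | T | T
The columns φ and ψ agree on every row.

Yes, they are logically equivalent.


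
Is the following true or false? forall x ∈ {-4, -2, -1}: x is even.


Evaluate the predicate on each element: -4:True, -2:True, -1:False.
Counterexample x = -1 fails the predicate.

False


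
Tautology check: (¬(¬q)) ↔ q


Build the truth table over {q}:
q | φ
-----
F | T
T | T
Every row evaluates to true.

Yes, it is a tautology.


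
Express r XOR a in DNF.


Step 1: r ⊕ a is true exactly when they disagree: (r ∧ ¬a) ∨ (¬r ∧ a).

(r AND (NOT a)) OR ((NOT r) AND a)


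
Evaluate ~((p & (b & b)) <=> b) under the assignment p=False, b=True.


Substitute p=False, b=True:
b & b = True & True = True
p & (b & b) = False & True = False
(p & (b & b)) <=> b = False <=> True = False
~((p & (b & b)) <=> b) = True

True


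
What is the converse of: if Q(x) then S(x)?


The converse of (P → Q) is (Q → P). It is not in general equivalent to the original.
Here P = 'Q(x)' and Q = 'S(x)'.

If S(x), then Q(x).


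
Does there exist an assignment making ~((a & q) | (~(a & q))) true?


Check all 4 assignments over {a, q}:
a | q | φ
---------
False | False | False
True | False | False
False | True | False
True | True | False
No assignment makes the formula true.

Unsatisfiable.


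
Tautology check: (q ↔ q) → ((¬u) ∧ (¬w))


Build the truth table over {q, u, w}:
q | u | w | φ
-------------
F | F | F | T
T | F | F | T
F | T | F | F
T | T | F | F
F | F | T | F
T | F | T | F
F | T | T | F
T | T | T | F
Counterexample at row 3: with q=F, u=T, w=F, the formula is F.

No, it is not a tautology.


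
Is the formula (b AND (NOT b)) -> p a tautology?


Build the truth table over {b, p}:
b | p | φ
---------
F | F | T
T | F | T
F | T | T
T | T | T
Every row evaluates to true.

Yes, it is a tautology.


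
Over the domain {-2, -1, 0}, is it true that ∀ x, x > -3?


Evaluate the predicate on each element: -2:T, -1:T, 0:T.
Every element satisfies the predicate.

T


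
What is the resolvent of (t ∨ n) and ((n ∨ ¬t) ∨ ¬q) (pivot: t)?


The clauses contain complementary literals t and ¬t.
Resolution eliminates this pair and disjoins the remaining literals (merging duplicates).

(n ∨ ¬q)


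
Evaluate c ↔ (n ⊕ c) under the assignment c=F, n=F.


Substitute c=F, n=F:
n ⊕ c = F ⊕ F = F
c ↔ (n ⊕ c) = F ↔ F = T

T


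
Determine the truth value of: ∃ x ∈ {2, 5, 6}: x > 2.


Evaluate the predicate on each element: 2:F, 5:T, 6:T.
Witness x = 5 satisfies the predicate.

T


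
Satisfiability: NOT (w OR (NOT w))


Check all 2 assignments over {w}:
w | φ
-----
F | F
T | F
No assignment makes the formula true.

Unsatisfiable.


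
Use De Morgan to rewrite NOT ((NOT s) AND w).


De Morgan: the negation of a conjunction is the disjunction of the negations.
Distribute NOT across AND, flipping it to OR, and negate each literal.

s OR (NOT w)


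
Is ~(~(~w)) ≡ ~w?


Compare truth tables:
w | φ | ψ
---------
False | True | True
True | False | False
The columns φ and ψ agree on every row.

Yes, they are logically equivalent.


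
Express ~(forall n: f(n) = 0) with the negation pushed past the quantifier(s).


¬(forall x: φ) = exists x: ¬φ, and ¬(exists x: φ) = forall x: ¬φ.
Apply to the universal statement.

exists n: ~(f(n) = 0)


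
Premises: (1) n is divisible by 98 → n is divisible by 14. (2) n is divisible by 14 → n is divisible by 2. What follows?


Hypothetical syllogism: from (P → Q) and (Q → R), infer (P → R).
Chain the two implications through the shared middle term 'n is divisible by 14'.

n is divisible by 98 → n is divisible by 2


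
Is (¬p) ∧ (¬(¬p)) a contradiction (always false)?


Truth table over {p}:
p | φ
-----
F | F
T | F
Every row is false.

Yes, it is a contradiction.


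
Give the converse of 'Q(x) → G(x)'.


The converse of (P → Q) is (Q → P). It is not in general equivalent to the original.
Here P = 'Q(x)' and Q = 'G(x)'.

If G(x), then Q(x).


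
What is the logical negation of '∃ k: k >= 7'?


¬(∀ x: φ) = ∃ x: ¬φ, and ¬(∃ x: φ) = ∀ x: ¬φ.
Apply to the existential statement.

∀ k: ¬(k >= 7)


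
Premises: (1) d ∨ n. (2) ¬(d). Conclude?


Disjunctive syllogism: from (P ∨ Q) and ¬P, infer Q.
One disjunct, 'd', is ruled out; the other must hold.

n


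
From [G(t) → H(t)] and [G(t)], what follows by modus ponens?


Modus ponens: from (P → Q) and P, infer Q.
P = 'G(t)' is asserted, and P → Q holds, so Q follows.

H(t).


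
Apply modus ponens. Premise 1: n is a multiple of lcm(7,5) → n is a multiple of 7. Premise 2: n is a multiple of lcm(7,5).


Modus ponens: from (P → Q) and P, infer Q.
P = 'n is a multiple of lcm(7,5)' is asserted, and P → Q holds, so Q follows.

n is a multiple of 7.


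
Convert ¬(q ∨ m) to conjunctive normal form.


Step 1: Apply De Morgan: ¬(q ∨ m) = ¬q ∧ ¬m.

(¬q) ∧ (¬m)


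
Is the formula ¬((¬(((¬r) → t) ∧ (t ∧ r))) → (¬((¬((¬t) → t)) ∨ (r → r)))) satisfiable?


Search for a satisfying assignment over {r, t}.
Try r=F, t=F: the formula evaluates to T.
A satisfying assignment exists.

Satisfiable.


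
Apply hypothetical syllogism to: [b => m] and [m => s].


Hypothetical syllogism: from (P → Q) and (Q → R), infer (P → R).
Chain the two implications through the shared middle term 'm'.

b => s


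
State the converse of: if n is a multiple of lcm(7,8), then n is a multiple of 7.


The converse of (P → Q) is (Q → P). It is not in general equivalent to the original.
Here P = 'n is a multiple of lcm(7,8)' and Q = 'n is a multiple of 7'.

If n is a multiple of 7, then n is a multiple of lcm(7,8).


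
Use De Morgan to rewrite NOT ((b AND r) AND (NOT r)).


De Morgan: the negation of a conjunction is the disjunction of the negations.
Distribute NOT across AND, flipping it to OR, and negate each literal.

((NOT b) OR (NOT r)) OR r


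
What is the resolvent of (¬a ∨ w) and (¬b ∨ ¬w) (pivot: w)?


The clauses contain complementary literals w and ¬w.
Resolution eliminates this pair and disjoins the remaining literals (merging duplicates).

(¬a ∨ ¬b)


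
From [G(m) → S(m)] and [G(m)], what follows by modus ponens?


Modus ponens: from (P → Q) and P, infer Q.
P = 'G(m)' is asserted, and P → Q holds, so Q follows.

S(m).


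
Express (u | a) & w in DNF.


Step 1: Distribute ∧ over ∨: (u ∨ a) ∧ w = (u ∧ w) ∨ (a ∧ w).

(u & w) | (a & w)


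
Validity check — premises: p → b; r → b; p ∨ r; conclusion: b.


This matches the form of proof by cases: the conclusion follows in every model of the premises.

Valid.


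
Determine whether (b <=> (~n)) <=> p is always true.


Build the truth table over {b, n, p}:
b | n | p | φ
-------------
False | False | False | True
True | False | False | False
False | True | False | False
True | True | False | True
False | False | True | False
True | False | True | True
False | True | True | True
True | True | True | False
Counterexample at row 2: with b=True, n=False, p=False, the formula is False.

No, it is not a tautology.


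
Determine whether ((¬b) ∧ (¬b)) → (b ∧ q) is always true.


Build the truth table over {b, q}:
b | q | φ
---------
F | F | F
T | F | T
F | T | F
T | T | T
Counterexample at row 1: with b=F, q=F, the formula is F.

No, it is not a tautology.


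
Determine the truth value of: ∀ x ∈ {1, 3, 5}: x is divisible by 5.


Evaluate the predicate on each element: 1:F, 3:F, 5:T.
Counterexample x = 1 fails the predicate.

F


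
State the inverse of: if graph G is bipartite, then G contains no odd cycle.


The inverse of (P → Q) is (¬P → ¬Q). It is equivalent to the converse, not to the original.
Here P = 'graph G is bipartite' and Q = 'G contains no odd cycle'.

If not (graph G is bipartite), then not (G contains no odd cycle).


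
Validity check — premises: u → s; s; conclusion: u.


This is affirming the consequent (fallacy). There exist truth assignments where the premises are all true but the conclusion is false.

Invalid.


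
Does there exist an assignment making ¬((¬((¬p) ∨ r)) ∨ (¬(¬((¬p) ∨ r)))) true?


Check all 4 assignments over {p, r}:
p | r | φ
---------
F | F | F
T | F | F
F | T | F
T | T | F
No assignment makes the formula true.

Unsatisfiable.


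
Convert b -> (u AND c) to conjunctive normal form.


Step 1: Rewrite b → (u ∧ c) as ¬b ∨ (u ∧ c).
Step 2: Distribute ∨ over ∧.

((NOT b) OR u) AND ((NOT b) OR c)


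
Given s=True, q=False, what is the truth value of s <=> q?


Biconditional is true when both operands have the same truth value.
Substitute: s=True, q=False.
True <=> False evaluates to False.

False


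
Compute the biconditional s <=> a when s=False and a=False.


Biconditional is true when both operands have the same truth value.
Substitute: s=False, a=False.
False <=> False evaluates to True.

True


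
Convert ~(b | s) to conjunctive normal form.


Step 1: Apply De Morgan: ¬(b ∨ s) = ¬b ∧ ¬s.

(~b) & (~s)


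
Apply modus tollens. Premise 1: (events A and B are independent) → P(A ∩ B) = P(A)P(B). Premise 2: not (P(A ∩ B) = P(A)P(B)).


Modus tollens: from (P → Q) and ¬Q, infer ¬P.
Q = 'P(A ∩ B) = P(A)P(B)' is denied; since P → Q, P must also fail.

Not ((events A and B are independent)).


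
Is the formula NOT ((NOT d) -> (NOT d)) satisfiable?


Check all 2 assignments over {d}:
d | φ
-----
F | F
T | F
No assignment makes the formula true.

Unsatisfiable.


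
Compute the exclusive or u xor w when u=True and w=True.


Exclusive or is true when exactly one operand is true.
Substitute: u=True, w=True.
True xor True evaluates to False.

False


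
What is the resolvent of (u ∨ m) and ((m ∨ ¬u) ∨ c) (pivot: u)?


The clauses contain complementary literals u and ¬u.
Resolution eliminates this pair and disjoins the remaining literals (merging duplicates).

(m ∨ c)


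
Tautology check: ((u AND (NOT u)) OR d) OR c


Build the truth table over {c, d, u}:
c | d | u | φ
-------------
F | F | F | F
T | F | F | T
F | T | F | T
T | T | F | T
F | F | T | F
T | F | T | T
F | T | T | T
T | T | T | T
Counterexample at row 1: with c=F, d=F, u=F, the formula is F.

No, it is not a tautology.


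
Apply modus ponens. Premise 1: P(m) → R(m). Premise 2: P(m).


Modus ponens: from (P → Q) and P, infer Q.
P = 'P(m)' is asserted, and P → Q holds, so Q follows.

R(m).


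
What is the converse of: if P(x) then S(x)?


The converse of (P → Q) is (Q → P). It is not in general equivalent to the original.
Here P = 'P(x)' and Q = 'S(x)'.

If S(x), then P(x).


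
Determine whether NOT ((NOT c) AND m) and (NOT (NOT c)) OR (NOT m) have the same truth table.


Compare truth tables:
c | m | φ | ψ
-------------
F | F | T | T
T | F | T | T
F | T | F | F
T | T | T | T
The columns φ and ψ agree on every row.

Yes, they are logically equivalent.


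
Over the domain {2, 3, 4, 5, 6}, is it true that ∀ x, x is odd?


Evaluate the predicate on each element: 2:F, 3:T, 4:F, 5:T, 6:F.
Counterexample x = 2 fails the predicate.

F


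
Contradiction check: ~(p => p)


Truth table over {p}:
p | φ
-----
False | False
True | False
Every row is false.

Yes, it is a contradiction.


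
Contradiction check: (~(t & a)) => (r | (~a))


Truth table over {a, r, t}:
a | r | t | φ
-------------
False | False | False | True
True | False | False | False
False | True | False | True
True | True | False | True
False | False | True | True
True | False | True | True
False | True | True | True
True | True | True | True
Satisfying assignment at row 1: a=False, r=False, t=False gives True.

No, it is not a contradiction.


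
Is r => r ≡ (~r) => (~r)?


Compare truth tables:
r | φ | ψ
---------
False | True | True
True | True | True
The columns φ and ψ agree on every row.

Yes, they are logically equivalent.


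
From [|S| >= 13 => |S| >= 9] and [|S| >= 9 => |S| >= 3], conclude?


Hypothetical syllogism: from (P → Q) and (Q → R), infer (P → R).
Chain the two implications through the shared middle term '|S| >= 9'.

|S| >= 13 => |S| >= 3


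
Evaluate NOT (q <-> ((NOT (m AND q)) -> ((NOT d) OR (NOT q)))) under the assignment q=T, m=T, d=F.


Substitute q=T, m=T, d=F:
m AND q = T AND T = T
NOT (m AND q) = F
NOT d = T
NOT q = F
(NOT d) OR (NOT q) = T OR F = T
(NOT (m AND q)) -> ((NOT d) OR (NOT q)) = F -> T = T
q <-> ((NOT (m AND q)) -> ((NOT d) OR (NOT q))) = T <-> T = T
NOT (q <-> ((NOT (m AND q)) -> ((NOT d) OR (NOT q)))) = F

F


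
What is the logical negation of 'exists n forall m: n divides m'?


Negation flips each quantifier (∀↔∃) and negates the inner predicate.
¬(exists n forall m: φ) = forall n exists m: ¬φ.

forall n exists m: ~(n divides m)


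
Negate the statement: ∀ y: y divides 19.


¬(∀ x: φ) = ∃ x: ¬φ, and ¬(∃ x: φ) = ∀ x: ¬φ.
Apply to the universal statement.

∃ y: ¬(y divides 19)


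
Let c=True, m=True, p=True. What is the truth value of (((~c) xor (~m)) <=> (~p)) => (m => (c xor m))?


Substitute c=True, m=True, p=True:
~c = False
~m = False
(~c) xor (~m) = False xor False = False
~p = False
((~c) xor (~m)) <=> (~p) = False <=> False = True
c xor m = True xor True = False
m => (c xor m) = True => False = False
(((~c) xor (~m)) <=> (~p)) => (m => (c xor m)) = True => False = False

False


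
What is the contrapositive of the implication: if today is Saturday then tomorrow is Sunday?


The contrapositive of (P → Q) is (¬Q → ¬P); it is logically equivalent to the original.
Here P = 'today is Saturday' and Q = 'tomorrow is Sunday'.

If not (tomorrow is Sunday), then not (today is Saturday).


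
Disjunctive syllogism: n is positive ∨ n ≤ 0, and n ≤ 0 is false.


Disjunctive syllogism: from (P ∨ Q) and ¬P, infer Q.
One disjunct, 'n ≤ 0', is ruled out; the other must hold.

n is positive


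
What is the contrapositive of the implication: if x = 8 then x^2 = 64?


The contrapositive of (P → Q) is (¬Q → ¬P); it is logically equivalent to the original.
Here P = 'x = 8' and Q = 'x^2 = 64'.

If not (x^2 = 64), then not (x = 8).


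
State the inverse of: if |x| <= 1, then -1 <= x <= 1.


The inverse of (P → Q) is (¬P → ¬Q). It is equivalent to the converse, not to the original.
Here P = '|x| <= 1' and Q = '-1 <= x <= 1'.

If not (|x| <= 1), then not (-1 <= x <= 1).


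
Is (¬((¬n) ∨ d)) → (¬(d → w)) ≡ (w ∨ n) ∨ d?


Compare truth tables:
d | n | w | φ | ψ
-----------------
F | F | F | T | F
T | F | F | T | T
F | T | F | F | T
T | T | F | T | T
F | F | T | T | T
T | F | T | T | T
F | T | T | F | T
T | T | T | T | T
They differ at row 1 (d=F, n=F, w=F): φ=T but ψ=F.

No, they are not logically equivalent.


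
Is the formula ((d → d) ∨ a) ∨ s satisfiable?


Search for a satisfying assignment over {a, d, s}.
Try a=F, d=F, s=F: the formula evaluates to T.
A satisfying assignment exists.

Satisfiable.


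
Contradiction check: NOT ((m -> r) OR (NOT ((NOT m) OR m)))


Truth table over {m, r}:
m | r | φ
---------
F | F | F
T | F | T
F | T | F
T | T | F
Satisfying assignment at row 2: m=T, r=F gives T.

No, it is not a contradiction.


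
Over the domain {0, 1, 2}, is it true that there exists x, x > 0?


Evaluate the predicate on each element: 0:F, 1:T, 2:T.
Witness x = 1 satisfies the predicate.

T


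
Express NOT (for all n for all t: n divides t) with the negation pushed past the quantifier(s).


Negation flips each quantifier (∀↔∃) and negates the inner predicate.
¬(for all n for all t: φ) = there exists n there exists t: ¬φ.

there exists n there exists t: NOT(n divides t)


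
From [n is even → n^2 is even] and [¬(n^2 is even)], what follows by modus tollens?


Modus tollens: from (P → Q) and ¬Q, infer ¬P.
Q = 'n^2 is even' is denied; since P → Q, P must also fail.

Not (n is even).


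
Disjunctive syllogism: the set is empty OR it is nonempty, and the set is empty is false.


Disjunctive syllogism: from (P ∨ Q) and ¬P, infer Q.
One disjunct, 'the set is empty', is ruled out; the other must hold.

it is nonempty


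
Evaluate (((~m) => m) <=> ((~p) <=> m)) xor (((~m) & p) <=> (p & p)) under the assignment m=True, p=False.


Substitute m=True, p=False:
~m = False
(~m) => m = False => True = True
~p = True
(~p) <=> m = True <=> True = True
((~m) => m) <=> ((~p) <=> m) = True <=> True = True
~m = False
(~m) & p = False & False = False
p & p = False & False = False
((~m) & p) <=> (p & p) = False <=> False = True
(((~m) => m) <=> ((~p) <=> m)) xor (((~m) & p) <=> (p & p)) = True xor True = False

False


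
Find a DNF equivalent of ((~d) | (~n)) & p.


Step 1: Distribute ∧ over ∨: ((¬d) ∨ (¬n)) ∧ p = ((¬d) ∧ p) ∨ ((¬n) ∧ p).

((~d) & p) | ((~n) & p)


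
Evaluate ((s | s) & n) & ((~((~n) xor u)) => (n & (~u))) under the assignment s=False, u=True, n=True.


Substitute s=False, u=True, n=True:
s | s = False | False = False
(s | s) & n = False & True = False
~n = False
(~n) xor u = False xor True = True
~((~n) xor u) = False
~u = False
n & (~u) = True & False = False
(~((~n) xor u)) => (n & (~u)) = False => False = True
((s | s) & n) & ((~((~n) xor u)) => (n & (~u))) = False & True = False

False


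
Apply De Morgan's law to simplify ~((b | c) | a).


De Morgan: the negation of a disjunction is the conjunction of the negations.
Distribute ~ across |, flipping it to &, and negate each literal.

((~b) & (~c)) & (~a)


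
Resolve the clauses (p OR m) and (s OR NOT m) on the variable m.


The clauses contain complementary literals m and NOTm.
Resolution eliminates this pair and disjoins the remaining literals (merging duplicates).

(p OR s)


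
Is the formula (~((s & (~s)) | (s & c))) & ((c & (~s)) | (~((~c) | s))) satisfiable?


Search for a satisfying assignment over {c, s}.
Try c=True, s=False: the formula evaluates to True.
A satisfying assignment exists.

Satisfiable.


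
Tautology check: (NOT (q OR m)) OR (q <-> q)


Build the truth table over {m, q}:
m | q | φ
---------
F | F | T
T | F | T
F | T | T
T | T | T
Every row evaluates to true.

Yes, it is a tautology.


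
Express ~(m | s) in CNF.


Step 1: Apply De Morgan: ¬(m ∨ s) = ¬m ∧ ¬s.

(~m) & (~s)


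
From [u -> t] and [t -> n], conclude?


Hypothetical syllogism: from (P → Q) and (Q → R), infer (P → R).
Chain the two implications through the shared middle term 't'.

u -> n


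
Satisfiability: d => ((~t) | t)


Search for a satisfying assignment over {d, t}.
Try d=False, t=False: the formula evaluates to True.
A satisfying assignment exists.

Satisfiable.


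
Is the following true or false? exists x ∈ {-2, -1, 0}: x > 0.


Evaluate the predicate on each element: -2:False, -1:False, 0:False.
No element satisfies the predicate.

False


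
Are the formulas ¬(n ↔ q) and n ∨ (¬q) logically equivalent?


Compare truth tables:
n | q | φ | ψ
-------------
F | F | F | T
T | F | T | T
F | T | T | F
T | T | F | T
They differ at row 1 (n=F, q=F): φ=F but ψ=T.

No, they are not logically equivalent.


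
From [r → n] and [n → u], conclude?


Hypothetical syllogism: from (P → Q) and (Q → R), infer (P → R).
Chain the two implications through the shared middle term 'n'.

r → u


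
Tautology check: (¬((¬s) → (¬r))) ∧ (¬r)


Build the truth table over {r, s}:
r | s | φ
---------
F | F | F
T | F | F
F | T | F
T | T | F
Counterexample at row 1: with r=F, s=F, the formula is F.

No, it is not a tautology.


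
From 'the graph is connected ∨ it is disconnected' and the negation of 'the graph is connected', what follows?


Disjunctive syllogism: from (P ∨ Q) and ¬P, infer Q.
One disjunct, 'the graph is connected', is ruled out; the other must hold.

it is disconnected


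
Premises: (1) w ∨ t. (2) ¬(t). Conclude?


Disjunctive syllogism: from (P ∨ Q) and ¬P, infer Q.
One disjunct, 't', is ruled out; the other must hold.

w


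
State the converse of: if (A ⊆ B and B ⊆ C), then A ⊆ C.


The converse of (P → Q) is (Q → P). It is not in general equivalent to the original.
Here P = '(A ⊆ B and B ⊆ C)' and Q = 'A ⊆ C'.

If A ⊆ C, then (A ⊆ B and B ⊆ C).


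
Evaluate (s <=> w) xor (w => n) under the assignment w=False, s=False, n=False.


Substitute w=False, s=False, n=False:
s <=> w = False <=> False = True
w => n = False => False = True
(s <=> w) xor (w => n) = True xor True = False

False


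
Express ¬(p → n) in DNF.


Step 1: Rewrite implication then negate: ¬(¬p ∨ n) = p ∧ ¬n.

p ∧ (¬n)


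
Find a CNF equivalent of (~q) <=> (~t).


Step 1: Rewrite (¬q) ↔ (¬t) as ((¬q) → (¬t)) ∧ ((¬t) → (¬q)).
Step 2: Rewrite each implication as a disjunction.
Step 3: Eliminate any double negations (¬¬X = X).

(q | (~t)) & (t | (~q))


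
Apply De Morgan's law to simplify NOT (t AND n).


De Morgan: the negation of a conjunction is the disjunction of the negations.
Distribute NOT across AND, flipping it to OR, and negate each literal.

(NOT t) OR (NOT n)


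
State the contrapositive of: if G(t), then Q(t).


The contrapositive of (P → Q) is (¬Q → ¬P); it is logically equivalent to the original.
Here P = 'G(t)' and Q = 'Q(t)'.

If not (Q(t)), then not (G(t)).


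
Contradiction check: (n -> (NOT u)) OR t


Truth table over {n, t, u}:
n | t | u | φ
-------------
F | F | F | T
T | F | F | T
F | T | F | T
T | T | F | T
F | F | T | T
T | F | T | F
F | T | T | T
T | T | T | T
Satisfying assignment at row 1: n=F, t=F, u=F gives T.

No, it is not a contradiction.


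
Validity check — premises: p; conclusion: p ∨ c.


This matches the form of disjunction introduction: the conclusion follows in every model of the premises.

Valid.


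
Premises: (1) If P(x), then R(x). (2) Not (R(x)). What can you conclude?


Modus tollens: from (P → Q) and ¬Q, infer ¬P.
Q = 'R(x)' is denied; since P → Q, P must also fail.

Not (P(x)).


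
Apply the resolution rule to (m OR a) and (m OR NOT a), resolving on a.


The clauses contain complementary literals a and NOTa.
Resolution eliminates this pair and disjoins the remaining literals (merging duplicates).

m


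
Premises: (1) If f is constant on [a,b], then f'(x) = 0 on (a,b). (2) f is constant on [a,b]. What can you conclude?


Modus ponens: from (P → Q) and P, infer Q.
P = 'f is constant on [a,b]' is asserted, and P → Q holds, so Q follows.

f'(x) = 0 on (a,b).


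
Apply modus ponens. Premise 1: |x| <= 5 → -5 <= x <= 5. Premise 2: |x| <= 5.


Modus ponens: from (P → Q) and P, infer Q.
P = '|x| <= 5' is asserted, and P → Q holds, so Q follows.

-5 <= x <= 5.


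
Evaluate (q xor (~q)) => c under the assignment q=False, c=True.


Substitute q=False, c=True:
~q = True
q xor (~q) = False xor True = True
(q xor (~q)) => c = True => True = True

True


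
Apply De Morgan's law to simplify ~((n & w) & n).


De Morgan: the negation of a conjunction is the disjunction of the negations.
Distribute ~ across &, flipping it to |, and negate each literal.

((~n) | (~w)) | (~n)


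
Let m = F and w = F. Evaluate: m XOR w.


Exclusive or is true when exactly one operand is true.
Substitute: m=F, w=F.
F XOR F evaluates to F.

F


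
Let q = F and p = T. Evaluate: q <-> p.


Biconditional is true when both operands have the same truth value.
Substitute: q=F, p=T.
F <-> T evaluates to F.

F


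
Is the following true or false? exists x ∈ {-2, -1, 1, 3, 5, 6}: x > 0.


Evaluate the predicate on each element: -2:False, -1:False, 1:True, 3:True, 5:True, 6:True.
Witness x = 1 satisfies the predicate.

True


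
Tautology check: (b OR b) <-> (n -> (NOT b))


Build the truth table over {b, n}:
b | n | φ
---------
F | F | F
T | F | T
F | T | F
T | T | F
Counterexample at row 1: with b=F, n=F, the formula is F.

No, it is not a tautology.


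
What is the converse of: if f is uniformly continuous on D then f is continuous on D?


The converse of (P → Q) is (Q → P). It is not in general equivalent to the original.
Here P = 'f is uniformly continuous on D' and Q = 'f is continuous on D'.

If f is continuous on D, then f is uniformly continuous on D.


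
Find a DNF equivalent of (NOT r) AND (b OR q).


Step 1: Distribute ∧ over ∨: (¬r) ∧ (b ∨ q) = ((¬r) ∧ b) ∨ ((¬r) ∧ q).

((NOT r) AND b) OR ((NOT r) AND q)


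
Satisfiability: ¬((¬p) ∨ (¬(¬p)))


Check all 2 assignments over {p}:
p | φ
-----
F | F
T | F
No assignment makes the formula true.

Unsatisfiable.


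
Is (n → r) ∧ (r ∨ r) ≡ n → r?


Compare truth tables:
n | r | φ | ψ
-------------
F | F | F | T
T | F | F | F
F | T | T | T
T | T | T | T
They differ at row 1 (n=F, r=F): φ=F but ψ=T.

No, they are not logically equivalent.


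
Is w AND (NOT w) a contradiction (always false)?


Truth table over {w}:
w | φ
-----
F | F
T | F
Every row is false.

Yes, it is a contradiction.


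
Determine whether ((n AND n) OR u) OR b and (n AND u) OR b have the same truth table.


Compare truth tables:
b | n | u | φ | ψ
-----------------
F | F | F | F | F
T | F | F | T | T
F | T | F | T | F
T | T | F | T | T
F | F | T | T | F
T | F | T | T | T
F | T | T | T | T
T | T | T | T | T
They differ at row 3 (b=F, n=T, u=F): φ=T but ψ=F.

No, they are not logically equivalent.


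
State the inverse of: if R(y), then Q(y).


The inverse of (P → Q) is (¬P → ¬Q). It is equivalent to the converse, not to the original.
Here P = 'R(y)' and Q = 'Q(y)'.

If not (R(y)), then not (Q(y)).


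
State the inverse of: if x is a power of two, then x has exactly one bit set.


The inverse of (P → Q) is (¬P → ¬Q). It is equivalent to the converse, not to the original.
Here P = 'x is a power of two' and Q = 'x has exactly one bit set'.

If not (x is a power of two), then not (x has exactly one bit set).


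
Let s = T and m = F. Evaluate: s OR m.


Disjunction is false only when both operands are false.
Substitute: s=T, m=F.
T OR F evaluates to T.

T


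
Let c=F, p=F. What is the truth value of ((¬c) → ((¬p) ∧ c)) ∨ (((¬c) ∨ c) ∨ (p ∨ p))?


Substitute c=F, p=F:
¬c = T
¬p = T
(¬p) ∧ c = T ∧ F = F
(¬c) → ((¬p) ∧ c) = T → F = F
¬c = T
(¬c) ∨ c = T ∨ F = T
p ∨ p = F ∨ F = F
((¬c) ∨ c) ∨ (p ∨ p) = T ∨ F = T
((¬c) → ((¬p) ∧ c)) ∨ (((¬c) ∨ c) ∨ (p ∨ p)) = F ∨ T = T

T


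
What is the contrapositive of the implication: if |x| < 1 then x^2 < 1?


The contrapositive of (P → Q) is (¬Q → ¬P); it is logically equivalent to the original.
Here P = '|x| < 1' and Q = 'x^2 < 1'.

If not (x^2 < 1), then not (|x| < 1).


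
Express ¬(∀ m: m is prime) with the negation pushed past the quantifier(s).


¬(∀ x: φ) = ∃ x: ¬φ, and ¬(∃ x: φ) = ∀ x: ¬φ.
Apply to the universal statement.

∃ m: ¬(m is prime)


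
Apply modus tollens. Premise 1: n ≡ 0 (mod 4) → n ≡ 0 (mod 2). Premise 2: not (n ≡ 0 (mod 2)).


Modus tollens: from (P → Q) and ¬Q, infer ¬P.
Q = 'n ≡ 0 (mod 2)' is denied; since P → Q, P must also fail.

Not (n ≡ 0 (mod 4)).


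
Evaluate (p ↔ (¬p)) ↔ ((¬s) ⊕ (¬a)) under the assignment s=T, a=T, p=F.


Substitute s=T, a=T, p=F:
¬p = T
p ↔ (¬p) = F ↔ T = F
¬s = F
¬a = F
(¬s) ⊕ (¬a) = F ⊕ F = F
(p ↔ (¬p)) ↔ ((¬s) ⊕ (¬a)) = F ↔ F = T

T


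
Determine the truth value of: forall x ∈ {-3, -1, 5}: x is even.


Evaluate the predicate on each element: -3:False, -1:False, 5:False.
Counterexample x = -3 fails the predicate.

False


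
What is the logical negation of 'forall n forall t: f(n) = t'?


Negation flips each quantifier (∀↔∃) and negates the inner predicate.
¬(forall n forall t: φ) = exists n exists t: ¬φ.

exists n exists t: ~(f(n) = t)


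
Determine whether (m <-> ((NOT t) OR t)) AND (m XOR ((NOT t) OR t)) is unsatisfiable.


Truth table over {m, t}:
m | t | φ
---------
F | F | F
T | F | F
F | T | F
T | T | F
Every row is false.

Yes, it is a contradiction.


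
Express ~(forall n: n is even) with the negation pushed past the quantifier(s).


¬(forall x: φ) = exists x: ¬φ, and ¬(exists x: φ) = forall x: ¬φ.
Apply to the universal statement.

exists n: ~(n is even)


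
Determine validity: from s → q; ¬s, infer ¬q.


This is denying the antecedent (fallacy). There exist truth assignments where the premises are all true but the conclusion is false.

Invalid.


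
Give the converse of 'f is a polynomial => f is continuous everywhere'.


The converse of (P → Q) is (Q → P). It is not in general equivalent to the original.
Here P = 'f is a polynomial' and Q = 'f is continuous everywhere'.

If f is continuous everywhere, then f is a polynomial.


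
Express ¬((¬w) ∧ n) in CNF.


Step 1: Apply De Morgan: ¬((¬w) ∧ n) = ¬(¬w) ∨ ¬n.
Step 2: Eliminate any double negations (¬¬X = X).

w ∨ (¬n)


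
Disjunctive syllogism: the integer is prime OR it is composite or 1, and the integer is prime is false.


Disjunctive syllogism: from (P ∨ Q) and ¬P, infer Q.
One disjunct, 'the integer is prime', is ruled out; the other must hold.

it is composite or 1


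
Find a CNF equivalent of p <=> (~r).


Step 1: Rewrite p ↔ (¬r) as (p → (¬r)) ∧ ((¬r) → p).
Step 2: Rewrite each implication as a disjunction.
Step 3: Eliminate any double negations (¬¬X = X).

((~p) | (~r)) & (r | p)


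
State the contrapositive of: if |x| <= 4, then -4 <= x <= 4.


The contrapositive of (P → Q) is (¬Q → ¬P); it is logically equivalent to the original.
Here P = '|x| <= 4' and Q = '-4 <= x <= 4'.

If not (-4 <= x <= 4), then not (|x| <= 4).


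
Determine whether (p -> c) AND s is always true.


Build the truth table over {c, p, s}:
c | p | s | φ
-------------
F | F | F | F
T | F | F | F
F | T | F | F
T | T | F | F
F | F | T | T
T | F | T | T
F | T | T | F
T | T | T | T
Counterexample at row 1: with c=F, p=F, s=F, the formula is F.

No, it is not a tautology.


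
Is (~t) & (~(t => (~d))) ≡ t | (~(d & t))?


Compare truth tables:
d | t | φ | ψ
-------------
False | False | False | True
True | False | False | True
False | True | False | True
True | True | False | True
They differ at row 1 (d=False, t=False): φ=False but ψ=True.

No, they are not logically equivalent.


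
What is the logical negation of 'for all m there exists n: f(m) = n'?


Negation flips each quantifier (∀↔∃) and negates the inner predicate.
¬(for all m there exists n: φ) = there exists m for all n: ¬φ.

there exists m for all n: NOT(f(m) = n)


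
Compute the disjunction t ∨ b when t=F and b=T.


Disjunction is false only when both operands are false.
Substitute: t=F, b=T.
F ∨ T evaluates to T.

T


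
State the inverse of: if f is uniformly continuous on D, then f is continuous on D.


The inverse of (P → Q) is (¬P → ¬Q). It is equivalent to the converse, not to the original.
Here P = 'f is uniformly continuous on D' and Q = 'f is continuous on D'.

If not (f is uniformly continuous on D), then not (f is continuous on D).


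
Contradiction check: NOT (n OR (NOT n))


Truth table over {n}:
n | φ
-----
F | F
T | F
Every row is false.

Yes, it is a contradiction.


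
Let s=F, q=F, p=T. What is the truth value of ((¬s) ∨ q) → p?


Substitute s=F, q=F, p=T:
¬s = T
(¬s) ∨ q = T ∨ F = T
((¬s) ∨ q) → p = T → T = T

T


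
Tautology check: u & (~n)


Build the truth table over {n, u}:
n | u | φ
---------
False | False | False
True | False | False
False | True | True
True | True | False
Counterexample at row 1: with n=False, u=False, the formula is False.

No, it is not a tautology.


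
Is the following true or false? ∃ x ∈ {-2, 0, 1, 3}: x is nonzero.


Evaluate the predicate on each element: -2:T, 0:F, 1:T, 3:T.
Witness x = -2 satisfies the predicate.

T


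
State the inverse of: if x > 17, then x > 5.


The inverse of (P → Q) is (¬P → ¬Q). It is equivalent to the converse, not to the original.
Here P = 'x > 17' and Q = 'x > 5'.

If not (x > 17), then not (x > 5).


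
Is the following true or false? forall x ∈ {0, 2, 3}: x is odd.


Evaluate the predicate on each element: 0:False, 2:False, 3:True.
Counterexample x = 0 fails the predicate.

False


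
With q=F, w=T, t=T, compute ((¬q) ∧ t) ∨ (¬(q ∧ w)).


Substitute q=F, w=T, t=T:
¬q = T
(¬q) ∧ t = T ∧ T = T
q ∧ w = F ∧ T = F
¬(q ∧ w) = T
((¬q) ∧ t) ∨ (¬(q ∧ w)) = T ∨ T = T

T


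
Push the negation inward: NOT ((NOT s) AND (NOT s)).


De Morgan: the negation of a conjunction is the disjunction of the negations.
Distribute NOT across AND, flipping it to OR, and negate each literal.

s OR s


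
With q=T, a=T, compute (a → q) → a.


Substitute q=T, a=T:
a → q = T → T = T
(a → q) → a = T → T = T

T


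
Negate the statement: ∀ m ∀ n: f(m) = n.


Negation flips each quantifier (∀↔∃) and negates the inner predicate.
¬(∀ m ∀ n: φ) = ∃ m ∃ n: ¬φ.

∃ m ∃ n: ¬(f(m) = n)


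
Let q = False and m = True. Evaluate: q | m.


Disjunction is false only when both operands are false.
Substitute: q=False, m=True.
False | True evaluates to True.

True


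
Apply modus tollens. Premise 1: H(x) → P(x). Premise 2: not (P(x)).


Modus tollens: from (P → Q) and ¬Q, infer ¬P.
Q = 'P(x)' is denied; since P → Q, P must also fail.

Not (H(x)).


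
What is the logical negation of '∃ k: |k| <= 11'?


¬(∀ x: φ) = ∃ x: ¬φ, and ¬(∃ x: φ) = ∀ x: ¬φ.
Apply to the existential statement.

∀ k: ¬(|k| <= 11)


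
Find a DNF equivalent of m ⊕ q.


Step 1: m ⊕ q is true exactly when they disagree: (m ∧ ¬q) ∨ (¬m ∧ q).

(m ∧ (¬q)) ∨ ((¬m) ∧ q)


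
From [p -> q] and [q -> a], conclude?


Hypothetical syllogism: from (P → Q) and (Q → R), infer (P → R).
Chain the two implications through the shared middle term 'q'.

p -> a


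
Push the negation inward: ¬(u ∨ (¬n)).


De Morgan: the negation of a disjunction is the conjunction of the negations.
Distribute ¬ across ∨, flipping it to ∧, and negate each literal.

(¬u) ∧ n


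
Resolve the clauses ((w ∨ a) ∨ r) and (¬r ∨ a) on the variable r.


The clauses contain complementary literals r and ¬r.
Resolution eliminates this pair and disjoins the remaining literals (merging duplicates).

(w ∨ a)


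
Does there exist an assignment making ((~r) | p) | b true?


Search for a satisfying assignment over {b, p, r}.
Try b=False, p=False, r=False: the formula evaluates to True.
A satisfying assignment exists.

Satisfiable.


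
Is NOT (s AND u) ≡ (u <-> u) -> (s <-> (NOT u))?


Compare truth tables:
s | u | φ | ψ
-------------
F | F | T | F
T | F | T | T
F | T | T | T
T | T | F | F
They differ at row 1 (s=F, u=F): φ=T but ψ=F.

No, they are not logically equivalent.


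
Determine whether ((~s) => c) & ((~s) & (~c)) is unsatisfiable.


Truth table over {c, s}:
c | s | φ
---------
False | False | False
True | False | False
False | True | False
True | True | False
Every row is false.

Yes, it is a contradiction.


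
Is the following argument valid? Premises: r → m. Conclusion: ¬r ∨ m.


This matches the form of material implication: the conclusion follows in every model of the premises.

Valid.


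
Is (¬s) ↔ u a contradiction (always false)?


Truth table over {s, u}:
s | u | φ
---------
F | F | F
T | F | T
F | T | T
T | T | F
Satisfying assignment at row 2: s=T, u=F gives T.

No, it is not a contradiction.


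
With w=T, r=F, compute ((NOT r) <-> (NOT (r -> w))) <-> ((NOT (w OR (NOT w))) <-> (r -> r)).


Substitute w=T, r=F:
NOT r = T
r -> w = F -> T = T
NOT (r -> w) = F
(NOT r) <-> (NOT (r -> w)) = T <-> F = F
NOT w = F
w OR (NOT w) = T OR F = T
NOT (w OR (NOT w)) = F
r -> r = F -> F = T
(NOT (w OR (NOT w))) <-> (r -> r) = F <-> T = F
((NOT r) <-> (NOT (r -> w))) <-> ((NOT (w OR (NOT w))) <-> (r -> r)) = F <-> F = T

T


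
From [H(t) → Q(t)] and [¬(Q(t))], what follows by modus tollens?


Modus tollens: from (P → Q) and ¬Q, infer ¬P.
Q = 'Q(t)' is denied; since P → Q, P must also fail.

Not (H(t)).


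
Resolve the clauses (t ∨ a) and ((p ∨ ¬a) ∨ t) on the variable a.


The clauses contain complementary literals a and ¬a.
Resolution eliminates this pair and disjoins the remaining literals (merging duplicates).

(t ∨ p)


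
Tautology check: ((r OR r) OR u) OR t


Build the truth table over {r, t, u}:
r | t | u | φ
-------------
F | F | F | F
T | F | F | T
F | T | F | T
T | T | F | T
F | F | T | T
T | F | T | T
F | T | T | T
T | T | T | T
Counterexample at row 1: with r=F, t=F, u=F, the formula is F.

No, it is not a tautology.


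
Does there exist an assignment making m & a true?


Search for a satisfying assignment over {a, m}.
Try a=True, m=True: the formula evaluates to True.
A satisfying assignment exists.

Satisfiable.


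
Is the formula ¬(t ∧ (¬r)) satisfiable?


Search for a satisfying assignment over {r, t}.
Try r=F, t=F: the formula evaluates to T.
A satisfying assignment exists.

Satisfiable.


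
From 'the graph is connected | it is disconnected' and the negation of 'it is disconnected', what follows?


Disjunctive syllogism: from (P ∨ Q) and ¬P, infer Q.
One disjunct, 'it is disconnected', is ruled out; the other must hold.

the graph is connected


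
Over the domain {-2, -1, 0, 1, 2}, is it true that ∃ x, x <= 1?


Evaluate the predicate on each element: -2:T, -1:T, 0:T, 1:T, 2:F.
Witness x = -2 satisfies the predicate.

T


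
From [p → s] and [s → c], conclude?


Hypothetical syllogism: from (P → Q) and (Q → R), infer (P → R).
Chain the two implications through the shared middle term 's'.

p → c


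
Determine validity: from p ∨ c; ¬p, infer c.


This matches the form of disjunctive syllogism: the conclusion follows in every model of the premises.

Valid.


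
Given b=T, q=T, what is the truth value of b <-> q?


Biconditional is true when both operands have the same truth value.
Substitute: b=T, q=T.
T <-> T evaluates to T.

T


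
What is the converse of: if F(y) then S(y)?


The converse of (P → Q) is (Q → P). It is not in general equivalent to the original.
Here P = 'F(y)' and Q = 'S(y)'.

If S(y), then F(y).


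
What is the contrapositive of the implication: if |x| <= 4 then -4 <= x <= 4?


The contrapositive of (P → Q) is (¬Q → ¬P); it is logically equivalent to the original.
Here P = '|x| <= 4' and Q = '-4 <= x <= 4'.

If not (-4 <= x <= 4), then not (|x| <= 4).


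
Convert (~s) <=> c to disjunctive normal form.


Step 1: (¬s) ↔ c is true exactly when both agree: ((¬s) ∧ c) ∨ (¬(¬s) ∧ ¬c).
Step 2: Eliminate any double negations (¬¬X = X).

((~s) & c) | (s & (~c))
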